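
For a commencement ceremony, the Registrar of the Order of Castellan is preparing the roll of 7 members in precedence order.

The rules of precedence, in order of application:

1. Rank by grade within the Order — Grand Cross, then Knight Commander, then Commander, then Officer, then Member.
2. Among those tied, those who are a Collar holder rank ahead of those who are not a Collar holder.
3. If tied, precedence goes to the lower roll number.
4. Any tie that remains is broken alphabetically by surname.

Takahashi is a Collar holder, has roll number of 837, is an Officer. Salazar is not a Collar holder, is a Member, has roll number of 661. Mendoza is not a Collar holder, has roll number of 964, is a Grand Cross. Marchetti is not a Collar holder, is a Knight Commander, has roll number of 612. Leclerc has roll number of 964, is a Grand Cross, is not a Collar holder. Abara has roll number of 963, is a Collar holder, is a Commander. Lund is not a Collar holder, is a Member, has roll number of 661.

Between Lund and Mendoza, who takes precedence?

Mendoza

By grade within the Order: Leclerc and Mendoza (Grand Cross); then Marchetti (Knight Commander); then Abara (Commander); then Takahashi (Officer); then Lund and Salazar (Member).
Leclerc and Mendoza are each not a Collar holder, so the next rule applies.
Leclerc and Mendoza both have roll number 964, so the next rule applies.
Among Leclerc and Mendoza, alphabetically by surname: Leclerc before Mendoza.
Lund and Salazar are each not a Collar holder, so the next rule applies.
Lund and Salazar both have roll number 661, so the next rule applies.
Among Lund and Salazar, alphabetically by surname: Lund before Salazar.
So Mendoza takes precedence.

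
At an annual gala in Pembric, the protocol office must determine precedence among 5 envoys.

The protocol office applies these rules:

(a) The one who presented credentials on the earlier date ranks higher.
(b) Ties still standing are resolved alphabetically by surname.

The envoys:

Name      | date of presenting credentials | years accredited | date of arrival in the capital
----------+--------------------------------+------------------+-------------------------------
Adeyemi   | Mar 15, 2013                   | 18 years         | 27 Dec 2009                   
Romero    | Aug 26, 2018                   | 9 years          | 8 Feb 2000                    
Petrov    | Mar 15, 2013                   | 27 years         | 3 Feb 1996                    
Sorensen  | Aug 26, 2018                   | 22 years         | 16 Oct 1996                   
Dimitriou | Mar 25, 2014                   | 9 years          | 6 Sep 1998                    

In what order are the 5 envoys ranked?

By date of presenting credentials (earlier first): Adeyemi and Petrov (both Mar 15, 2013); then Dimitriou (Mar 25, 2014); then Romero and Sorensen (both Aug 26, 2018).
Among Adeyemi and Petrov, alphabetically by surname: Adeyemi before Petrov.
Among Romero and Sorensen, alphabetically by surname: Romero before Sorensen.
Full order: Adeyemi, Petrov, Dimitriou, Romero, Sorensen.

Adeyemi, Petrov, Dimitriou, Romero, Sorensen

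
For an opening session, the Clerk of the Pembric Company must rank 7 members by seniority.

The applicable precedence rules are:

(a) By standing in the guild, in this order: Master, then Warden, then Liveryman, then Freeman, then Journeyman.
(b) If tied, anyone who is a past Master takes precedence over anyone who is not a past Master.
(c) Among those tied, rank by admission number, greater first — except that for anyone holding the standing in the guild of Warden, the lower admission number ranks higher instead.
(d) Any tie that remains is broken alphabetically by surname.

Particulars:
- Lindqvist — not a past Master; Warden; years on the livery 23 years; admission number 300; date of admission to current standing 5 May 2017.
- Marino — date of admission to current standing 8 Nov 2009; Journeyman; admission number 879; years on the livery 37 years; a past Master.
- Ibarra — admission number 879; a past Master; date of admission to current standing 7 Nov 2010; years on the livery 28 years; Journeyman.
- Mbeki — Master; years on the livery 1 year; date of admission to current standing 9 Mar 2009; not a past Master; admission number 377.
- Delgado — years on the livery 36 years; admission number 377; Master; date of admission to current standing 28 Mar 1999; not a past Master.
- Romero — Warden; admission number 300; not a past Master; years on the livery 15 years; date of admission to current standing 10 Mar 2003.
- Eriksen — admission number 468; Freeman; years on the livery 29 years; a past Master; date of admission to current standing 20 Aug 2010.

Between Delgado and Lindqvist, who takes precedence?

Delgado

By standing in the guild: Delgado and Mbeki (Master); then Lindqvist and Romero (Warden); then Eriksen (Freeman); then Ibarra and Marino (Journeyman).
Delgado and Mbeki are each not a past Master, so the next rule applies.
Delgado and Mbeki both have admission number 377, so the next rule applies.
Among Delgado and Mbeki, alphabetically by surname: Delgado before Mbeki.
Lindqvist and Romero are each not a past Master, so the next rule applies.
Lindqvist and Romero both have admission number 300, so the next rule applies.
Among Lindqvist and Romero, alphabetically by surname: Lindqvist before Romero.
Ibarra and Marino are each a past Master, so the next rule applies.
Ibarra and Marino both have admission number 879, so the next rule applies.
Among Ibarra and Marino, alphabetically by surname: Ibarra before Marino.
So Delgado takes precedence.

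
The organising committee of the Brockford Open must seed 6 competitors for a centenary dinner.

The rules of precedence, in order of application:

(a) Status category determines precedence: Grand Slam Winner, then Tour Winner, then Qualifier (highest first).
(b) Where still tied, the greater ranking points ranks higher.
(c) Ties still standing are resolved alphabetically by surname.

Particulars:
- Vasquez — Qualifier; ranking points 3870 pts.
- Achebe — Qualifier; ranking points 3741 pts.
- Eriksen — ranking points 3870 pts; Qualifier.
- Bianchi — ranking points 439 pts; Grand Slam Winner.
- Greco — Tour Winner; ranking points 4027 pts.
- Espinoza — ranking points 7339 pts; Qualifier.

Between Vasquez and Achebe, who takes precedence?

Vasquez

By status category: Bianchi (Grand Slam Winner); then Greco (Tour Winner); then Espinoza, Eriksen, Vasquez and Achebe (Qualifier).
Among Espinoza, Eriksen, Vasquez and Achebe, by ranking points (higher first): Espinoza (7339 pts) before Eriksen and Vasquez (3870 pts) before Achebe (3741 pts).
Among Eriksen and Vasquez, alphabetically by surname: Eriksen before Vasquez.
So Vasquez takes precedence.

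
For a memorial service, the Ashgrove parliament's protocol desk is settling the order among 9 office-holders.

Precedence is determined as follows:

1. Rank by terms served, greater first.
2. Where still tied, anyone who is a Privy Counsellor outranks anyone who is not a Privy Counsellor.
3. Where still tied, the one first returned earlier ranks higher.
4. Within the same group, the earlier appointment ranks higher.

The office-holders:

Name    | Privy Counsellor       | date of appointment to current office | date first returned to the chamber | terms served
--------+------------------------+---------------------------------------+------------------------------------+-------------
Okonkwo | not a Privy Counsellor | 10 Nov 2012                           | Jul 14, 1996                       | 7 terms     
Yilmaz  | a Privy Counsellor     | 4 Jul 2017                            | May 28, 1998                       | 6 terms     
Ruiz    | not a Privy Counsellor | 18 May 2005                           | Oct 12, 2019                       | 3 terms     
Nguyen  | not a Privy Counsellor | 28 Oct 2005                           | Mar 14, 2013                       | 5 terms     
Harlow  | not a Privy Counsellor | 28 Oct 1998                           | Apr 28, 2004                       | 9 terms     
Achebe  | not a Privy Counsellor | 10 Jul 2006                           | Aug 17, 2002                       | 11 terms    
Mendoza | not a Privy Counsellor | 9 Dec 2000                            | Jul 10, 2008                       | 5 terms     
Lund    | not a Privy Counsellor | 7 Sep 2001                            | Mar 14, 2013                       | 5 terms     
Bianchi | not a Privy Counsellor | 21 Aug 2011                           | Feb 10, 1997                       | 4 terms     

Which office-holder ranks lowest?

By terms served (higher first): Achebe (11 terms); then Harlow (9 terms); then Okonkwo (7 terms); then Yilmaz (6 terms); then Mendoza, Lund and Nguyen (each 5 terms); then Bianchi (4 terms); then Ruiz (3 terms).
Mendoza, Lund and Nguyen are each not a Privy Counsellor, so the next rule applies.
Among Mendoza, Lund and Nguyen, by date first returned to the chamber (earlier first): Mendoza (Jul 10, 2008) before Lund and Nguyen (Mar 14, 2013).
Among Lund and Nguyen, by date of appointment to current office (earlier first): Lund (7 Sep 2001) before Nguyen (28 Oct 2005).
Order: Achebe, Harlow, Okonkwo, Yilmaz, Mendoza, Lund, Nguyen, Bianchi, Ruiz.

Ruiz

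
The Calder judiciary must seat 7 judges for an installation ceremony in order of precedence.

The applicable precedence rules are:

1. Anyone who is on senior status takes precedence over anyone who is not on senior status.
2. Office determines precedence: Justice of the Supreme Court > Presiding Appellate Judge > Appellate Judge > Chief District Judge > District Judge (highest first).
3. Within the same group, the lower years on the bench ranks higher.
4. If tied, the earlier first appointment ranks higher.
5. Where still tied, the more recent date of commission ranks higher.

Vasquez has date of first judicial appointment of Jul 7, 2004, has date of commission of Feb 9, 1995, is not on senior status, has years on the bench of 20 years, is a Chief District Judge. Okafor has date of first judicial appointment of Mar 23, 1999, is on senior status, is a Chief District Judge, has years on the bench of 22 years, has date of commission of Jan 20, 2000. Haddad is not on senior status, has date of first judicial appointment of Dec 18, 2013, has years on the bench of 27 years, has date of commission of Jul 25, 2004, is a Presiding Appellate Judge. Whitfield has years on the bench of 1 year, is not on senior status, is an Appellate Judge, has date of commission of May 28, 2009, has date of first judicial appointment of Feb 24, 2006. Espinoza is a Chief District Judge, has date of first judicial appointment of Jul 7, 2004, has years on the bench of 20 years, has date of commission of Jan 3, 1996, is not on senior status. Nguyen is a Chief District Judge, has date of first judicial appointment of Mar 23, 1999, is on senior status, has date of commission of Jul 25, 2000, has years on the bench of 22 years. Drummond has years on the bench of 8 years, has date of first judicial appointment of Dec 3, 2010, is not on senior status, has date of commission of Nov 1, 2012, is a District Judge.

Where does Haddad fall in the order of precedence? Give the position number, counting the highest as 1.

3

By the first rule: Nguyen and Okafor (both on senior status); then Haddad, Whitfield, Espinoza, Vasquez and Drummond (each not on senior status).
Nguyen and Okafor are each Chief District Judge, so the next rule applies.
Nguyen and Okafor both have years on the bench 22 years, so the next rule applies.
Nguyen and Okafor both have date of first judicial appointment Mar 23, 1999, so the next rule applies.
Among Nguyen and Okafor, by date of commission (later first): Nguyen (Jul 25, 2000) before Okafor (Jan 20, 2000).
Among Haddad, Whitfield, Espinoza, Vasquez and Drummond, by office: Haddad (Presiding Appellate Judge) before Whitfield (Appellate Judge) before Espinoza and Vasquez (Chief District Judge) before Drummond (District Judge).
Espinoza and Vasquez both have years on the bench 20 years, so the next rule applies.
Espinoza and Vasquez both have date of first judicial appointment Jul 7, 2004, so the next rule applies.
Among Espinoza and Vasquez, by date of commission (later first): Espinoza (Jan 3, 1996) before Vasquez (Feb 9, 1995).
Order: Nguyen, Okafor, Haddad, Whitfield, Espinoza, Vasquez, Drummond. So position 3.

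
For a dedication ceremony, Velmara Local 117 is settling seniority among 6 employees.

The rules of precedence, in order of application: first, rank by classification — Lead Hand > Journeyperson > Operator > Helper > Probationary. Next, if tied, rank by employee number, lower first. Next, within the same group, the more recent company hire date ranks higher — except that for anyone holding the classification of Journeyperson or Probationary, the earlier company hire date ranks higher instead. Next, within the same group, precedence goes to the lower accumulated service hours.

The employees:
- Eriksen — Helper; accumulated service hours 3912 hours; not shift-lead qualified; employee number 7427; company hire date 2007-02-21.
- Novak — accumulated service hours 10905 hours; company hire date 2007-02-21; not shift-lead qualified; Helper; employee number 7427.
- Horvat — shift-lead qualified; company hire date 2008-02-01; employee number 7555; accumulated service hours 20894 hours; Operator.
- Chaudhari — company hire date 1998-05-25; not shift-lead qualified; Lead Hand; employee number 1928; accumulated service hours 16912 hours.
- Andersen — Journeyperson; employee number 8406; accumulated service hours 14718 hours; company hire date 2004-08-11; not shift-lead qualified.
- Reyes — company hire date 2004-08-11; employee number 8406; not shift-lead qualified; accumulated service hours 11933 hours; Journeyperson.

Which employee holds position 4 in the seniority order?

By classification: Chaudhari (Lead Hand); then Reyes and Andersen (Journeyperson); then Horvat (Operator); then Eriksen and Novak (Helper).
Reyes and Andersen both have employee number 8406, so the next rule applies.
Reyes and Andersen both have company hire date 2004-08-11, so the next rule applies.
Among Reyes and Andersen, by accumulated service hours (lower first): Reyes (11933 hours) before Andersen (14718 hours).
Eriksen and Novak both have employee number 7427, so the next rule applies.
Eriksen and Novak both have company hire date 2007-02-21, so the next rule applies.
Among Eriksen and Novak, by accumulated service hours (lower first): Eriksen (3912 hours) before Novak (10905 hours).
Order: Chaudhari, Reyes, Andersen, Horvat, Eriksen, Novak.

Horvat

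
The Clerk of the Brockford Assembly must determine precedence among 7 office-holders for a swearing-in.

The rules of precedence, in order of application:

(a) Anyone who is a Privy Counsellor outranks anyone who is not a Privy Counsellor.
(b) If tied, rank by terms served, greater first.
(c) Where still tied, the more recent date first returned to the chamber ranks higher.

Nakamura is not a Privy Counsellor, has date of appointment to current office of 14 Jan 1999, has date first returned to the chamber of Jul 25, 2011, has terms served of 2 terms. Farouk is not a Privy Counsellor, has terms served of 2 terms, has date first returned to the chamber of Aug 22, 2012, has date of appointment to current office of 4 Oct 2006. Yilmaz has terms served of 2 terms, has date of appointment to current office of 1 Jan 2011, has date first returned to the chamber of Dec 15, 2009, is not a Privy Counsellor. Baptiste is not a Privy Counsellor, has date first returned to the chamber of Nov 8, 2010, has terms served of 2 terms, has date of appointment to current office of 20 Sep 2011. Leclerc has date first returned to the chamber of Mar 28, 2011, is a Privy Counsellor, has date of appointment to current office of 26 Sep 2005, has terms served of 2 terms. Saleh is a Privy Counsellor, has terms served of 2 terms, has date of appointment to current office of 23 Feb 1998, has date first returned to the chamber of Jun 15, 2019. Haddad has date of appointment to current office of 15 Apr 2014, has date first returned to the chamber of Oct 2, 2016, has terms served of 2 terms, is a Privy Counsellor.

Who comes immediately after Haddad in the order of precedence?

By the first rule: Saleh, Haddad and Leclerc (each a Privy Counsellor); then Farouk, Nakamura, Baptiste and Yilmaz (each not a Privy Counsellor).
Saleh, Haddad and Leclerc all have terms served 2 terms, so the next rule applies.
Among Saleh, Haddad and Leclerc, by date first returned to the chamber (later first): Saleh (Jun 15, 2019) before Haddad (Oct 2, 2016) before Leclerc (Mar 28, 2011).
Farouk, Nakamura, Baptiste and Yilmaz all have terms served 2 terms, so the next rule applies.
Among Farouk, Nakamura, Baptiste and Yilmaz, by date first returned to the chamber (later first): Farouk (Aug 22, 2012) before Nakamura (Jul 25, 2011) before Baptiste (Nov 8, 2010) before Yilmaz (Dec 15, 2009).
Order: Saleh, Haddad, Leclerc, Farouk, Nakamura, Baptiste, Yilmaz.

Leclerc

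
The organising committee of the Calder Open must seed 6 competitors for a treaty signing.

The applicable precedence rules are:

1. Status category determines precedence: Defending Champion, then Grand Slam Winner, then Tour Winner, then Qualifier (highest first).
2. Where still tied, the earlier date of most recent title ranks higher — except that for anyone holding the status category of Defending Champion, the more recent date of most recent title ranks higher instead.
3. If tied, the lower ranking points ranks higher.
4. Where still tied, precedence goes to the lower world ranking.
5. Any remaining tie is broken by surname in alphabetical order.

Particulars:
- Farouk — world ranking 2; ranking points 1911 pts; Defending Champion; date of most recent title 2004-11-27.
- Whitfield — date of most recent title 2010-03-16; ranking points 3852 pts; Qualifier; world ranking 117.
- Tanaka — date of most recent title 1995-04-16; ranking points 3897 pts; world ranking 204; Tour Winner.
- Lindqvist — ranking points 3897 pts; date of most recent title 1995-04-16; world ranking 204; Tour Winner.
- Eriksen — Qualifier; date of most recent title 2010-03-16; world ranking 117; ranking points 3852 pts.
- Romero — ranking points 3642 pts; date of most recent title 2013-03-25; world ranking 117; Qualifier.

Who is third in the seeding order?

Tanaka

By status category: Farouk (Defending Champion); then Lindqvist and Tanaka (Tour Winner); then Eriksen, Whitfield and Romero (Qualifier).
Lindqvist and Tanaka both have date of most recent title 1995-04-16, so the next rule applies.
Lindqvist and Tanaka both have ranking points 3897 pts, so the next rule applies.
Lindqvist and Tanaka both have world ranking 204, so the next rule applies.
Among Lindqvist and Tanaka, alphabetically by surname: Lindqvist before Tanaka.
Among Eriksen, Whitfield and Romero, by date of most recent title (earlier first): Eriksen and Whitfield (2010-03-16) before Romero (2013-03-25).
Eriksen and Whitfield both have ranking points 3852 pts, so the next rule applies.
Eriksen and Whitfield both have world ranking 117, so the next rule applies.
Among Eriksen and Whitfield, alphabetically by surname: Eriksen before Whitfield.
Order: Farouk, Lindqvist, Tanaka, Eriksen, Whitfield, Romero.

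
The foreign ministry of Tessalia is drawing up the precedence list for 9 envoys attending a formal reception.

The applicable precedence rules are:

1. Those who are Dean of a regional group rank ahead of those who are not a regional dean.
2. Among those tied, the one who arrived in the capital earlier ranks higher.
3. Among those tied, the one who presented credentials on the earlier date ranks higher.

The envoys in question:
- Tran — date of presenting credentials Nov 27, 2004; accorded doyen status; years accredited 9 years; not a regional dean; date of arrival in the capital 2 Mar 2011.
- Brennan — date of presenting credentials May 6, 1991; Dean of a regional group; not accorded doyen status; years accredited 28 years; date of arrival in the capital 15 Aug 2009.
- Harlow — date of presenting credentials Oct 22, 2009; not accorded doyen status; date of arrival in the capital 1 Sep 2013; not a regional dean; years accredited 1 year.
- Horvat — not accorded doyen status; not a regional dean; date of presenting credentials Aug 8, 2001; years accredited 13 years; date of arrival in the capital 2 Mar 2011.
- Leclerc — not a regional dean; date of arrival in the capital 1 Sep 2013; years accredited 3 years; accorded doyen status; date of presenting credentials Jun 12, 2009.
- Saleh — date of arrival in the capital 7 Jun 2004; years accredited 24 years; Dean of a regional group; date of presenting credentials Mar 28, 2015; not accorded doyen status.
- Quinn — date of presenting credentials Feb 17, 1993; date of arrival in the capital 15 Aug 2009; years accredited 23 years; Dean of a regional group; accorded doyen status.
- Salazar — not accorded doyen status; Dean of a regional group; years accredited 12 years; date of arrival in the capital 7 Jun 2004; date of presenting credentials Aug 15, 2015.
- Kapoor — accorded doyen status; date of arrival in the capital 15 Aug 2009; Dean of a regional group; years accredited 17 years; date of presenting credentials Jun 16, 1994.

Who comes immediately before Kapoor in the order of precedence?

Quinn

By the first rule: Saleh, Salazar, Brennan, Quinn and Kapoor (each Dean of a regional group); then Horvat, Tran, Leclerc and Harlow (each not a regional dean).
Among Saleh, Salazar, Brennan, Quinn and Kapoor, by date of arrival in the capital (earlier first): Saleh and Salazar (7 Jun 2004) before Brennan, Quinn and Kapoor (15 Aug 2009).
Among Saleh and Salazar, by date of presenting credentials (earlier first): Saleh (Mar 28, 2015) before Salazar (Aug 15, 2015).
Among Brennan, Quinn and Kapoor, by date of presenting credentials (earlier first): Brennan (May 6, 1991) before Quinn (Feb 17, 1993) before Kapoor (Jun 16, 1994).
Among Horvat, Tran, Leclerc and Harlow, by date of arrival in the capital (earlier first): Horvat and Tran (2 Mar 2011) before Leclerc and Harlow (1 Sep 2013).
Among Horvat and Tran, by date of presenting credentials (earlier first): Horvat (Aug 8, 2001) before Tran (Nov 27, 2004).
Among Leclerc and Harlow, by date of presenting credentials (earlier first): Leclerc (Jun 12, 2009) before Harlow (Oct 22, 2009).
Order: Saleh, Salazar, Brennan, Quinn, Kapoor, Horvat, Tran, Leclerc, Harlow.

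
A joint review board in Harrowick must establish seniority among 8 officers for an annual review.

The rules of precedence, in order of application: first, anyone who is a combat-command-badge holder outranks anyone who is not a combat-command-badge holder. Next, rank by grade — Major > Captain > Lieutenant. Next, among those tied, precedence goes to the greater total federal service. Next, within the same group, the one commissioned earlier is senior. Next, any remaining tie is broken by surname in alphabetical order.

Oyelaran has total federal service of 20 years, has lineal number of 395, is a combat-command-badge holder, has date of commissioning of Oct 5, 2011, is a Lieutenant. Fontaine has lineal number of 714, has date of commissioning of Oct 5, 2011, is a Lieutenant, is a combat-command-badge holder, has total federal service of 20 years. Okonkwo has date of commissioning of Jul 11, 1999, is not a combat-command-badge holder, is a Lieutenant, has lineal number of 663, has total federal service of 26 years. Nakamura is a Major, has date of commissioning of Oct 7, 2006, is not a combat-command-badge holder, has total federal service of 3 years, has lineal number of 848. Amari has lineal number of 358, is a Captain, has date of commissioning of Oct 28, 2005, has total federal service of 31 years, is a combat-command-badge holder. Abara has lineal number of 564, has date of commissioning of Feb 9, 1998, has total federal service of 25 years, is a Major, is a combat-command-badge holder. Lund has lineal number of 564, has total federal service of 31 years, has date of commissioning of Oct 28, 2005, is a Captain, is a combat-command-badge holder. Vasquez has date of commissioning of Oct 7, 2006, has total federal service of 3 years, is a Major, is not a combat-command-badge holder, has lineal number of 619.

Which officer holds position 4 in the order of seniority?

Fontaine

By the first rule: Abara, Amari, Lund, Fontaine and Oyelaran (each a combat-command-badge holder); then Nakamura, Vasquez and Okonkwo (each not a combat-command-badge holder).
Among Abara, Amari, Lund, Fontaine and Oyelaran, by grade: Abara (Major) before Amari and Lund (Captain) before Fontaine and Oyelaran (Lieutenant).
Amari and Lund both have total federal service 31 years, so the next rule applies.
Amari and Lund both have date of commissioning Oct 28, 2005, so the next rule applies.
Among Amari and Lund, alphabetically by surname: Amari before Lund.
Fontaine and Oyelaran both have total federal service 20 years, so the next rule applies.
Fontaine and Oyelaran both have date of commissioning Oct 5, 2011, so the next rule applies.
Among Fontaine and Oyelaran, alphabetically by surname: Fontaine before Oyelaran.
Among Nakamura, Vasquez and Okonkwo, by grade: Nakamura and Vasquez (Major) before Okonkwo (Lieutenant).
Nakamura and Vasquez both have total federal service 3 years, so the next rule applies.
Nakamura and Vasquez both have date of commissioning Oct 7, 2006, so the next rule applies.
Among Nakamura and Vasquez, alphabetically by surname: Nakamura before Vasquez.
Order: Abara, Amari, Lund, Fontaine, Oyelaran, Nakamura, Vasquez, Okonkwo.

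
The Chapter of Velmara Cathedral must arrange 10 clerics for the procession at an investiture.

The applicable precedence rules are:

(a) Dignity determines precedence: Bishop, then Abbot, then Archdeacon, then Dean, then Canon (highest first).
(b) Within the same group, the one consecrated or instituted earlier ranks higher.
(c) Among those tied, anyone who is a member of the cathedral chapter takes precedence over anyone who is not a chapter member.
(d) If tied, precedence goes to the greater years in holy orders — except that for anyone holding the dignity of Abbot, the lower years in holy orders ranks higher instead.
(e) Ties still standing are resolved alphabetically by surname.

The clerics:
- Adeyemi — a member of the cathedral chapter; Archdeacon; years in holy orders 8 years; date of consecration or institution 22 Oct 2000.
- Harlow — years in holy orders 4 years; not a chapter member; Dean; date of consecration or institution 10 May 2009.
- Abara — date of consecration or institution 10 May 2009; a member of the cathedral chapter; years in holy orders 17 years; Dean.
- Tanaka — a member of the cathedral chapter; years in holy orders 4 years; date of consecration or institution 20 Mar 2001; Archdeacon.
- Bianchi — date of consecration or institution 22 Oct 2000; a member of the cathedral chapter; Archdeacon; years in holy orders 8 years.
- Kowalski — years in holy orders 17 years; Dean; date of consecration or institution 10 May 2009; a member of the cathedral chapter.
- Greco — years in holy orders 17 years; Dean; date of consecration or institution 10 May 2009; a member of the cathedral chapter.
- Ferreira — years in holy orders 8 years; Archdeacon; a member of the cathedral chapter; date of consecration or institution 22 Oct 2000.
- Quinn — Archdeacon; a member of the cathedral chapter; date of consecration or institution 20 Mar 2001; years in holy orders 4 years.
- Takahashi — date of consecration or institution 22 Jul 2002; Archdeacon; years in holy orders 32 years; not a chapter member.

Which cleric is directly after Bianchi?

By dignity: Adeyemi, Bianchi, Ferreira, Quinn, Tanaka and Takahashi (Archdeacon); then Abara, Greco, Kowalski and Harlow (Dean).
Among Adeyemi, Bianchi, Ferreira, Quinn, Tanaka and Takahashi, by date of consecration or institution (earlier first): Adeyemi, Bianchi and Ferreira (22 Oct 2000) before Quinn and Tanaka (20 Mar 2001) before Takahashi (22 Jul 2002).
Adeyemi, Bianchi and Ferreira are each a member of the cathedral chapter, so the next rule applies.
Adeyemi, Bianchi and Ferreira all have years in holy orders 8 years, so the next rule applies.
Among Adeyemi, Bianchi and Ferreira, alphabetically by surname: Adeyemi before Bianchi before Ferreira.
Quinn and Tanaka are each a member of the cathedral chapter, so the next rule applies.
Quinn and Tanaka both have years in holy orders 4 years, so the next rule applies.
Among Quinn and Tanaka, alphabetically by surname: Quinn before Tanaka.
Abara, Greco, Kowalski and Harlow all have date of consecration or institution 10 May 2009, so the next rule applies.
Among Abara, Greco, Kowalski and Harlow, a member of the cathedral chapter before not a chapter member: Abara, Greco and Kowalski (a member of the cathedral chapter) before Harlow (not a chapter member).
Abara, Greco and Kowalski all have years in holy orders 17 years, so the next rule applies.
Among Abara, Greco and Kowalski, alphabetically by surname: Abara before Greco before Kowalski.
Order: Adeyemi, Bianchi, Ferreira, Quinn, Tanaka, Takahashi, Abara, Greco, Kowalski, Harlow.

Ferreira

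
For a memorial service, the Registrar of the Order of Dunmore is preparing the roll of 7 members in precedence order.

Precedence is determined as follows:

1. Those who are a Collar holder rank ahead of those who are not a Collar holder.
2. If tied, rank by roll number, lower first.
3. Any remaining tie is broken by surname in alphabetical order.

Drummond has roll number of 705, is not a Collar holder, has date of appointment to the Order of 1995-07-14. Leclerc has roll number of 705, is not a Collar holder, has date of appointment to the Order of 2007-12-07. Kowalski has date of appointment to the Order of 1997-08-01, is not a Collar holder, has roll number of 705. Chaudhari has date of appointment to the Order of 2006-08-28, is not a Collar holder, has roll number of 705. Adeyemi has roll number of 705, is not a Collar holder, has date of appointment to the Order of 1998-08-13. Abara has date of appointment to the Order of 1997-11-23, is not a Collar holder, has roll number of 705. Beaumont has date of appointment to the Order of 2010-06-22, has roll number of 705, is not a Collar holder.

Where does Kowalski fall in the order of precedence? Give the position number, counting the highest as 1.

6

By the first rule: Abara, Adeyemi, Beaumont, Chaudhari, Drummond, Kowalski and Leclerc (each not a Collar holder).
Abara, Adeyemi, Beaumont, Chaudhari, Drummond, Kowalski and Leclerc all have roll number 705, so the next rule applies.
Among Abara, Adeyemi, Beaumont, Chaudhari, Drummond, Kowalski and Leclerc, alphabetically by surname: Abara before Adeyemi before Beaumont before Chaudhari before Drummond before Kowalski before Leclerc.
Order: Abara, Adeyemi, Beaumont, Chaudhari, Drummond, Kowalski, Leclerc. So position 6.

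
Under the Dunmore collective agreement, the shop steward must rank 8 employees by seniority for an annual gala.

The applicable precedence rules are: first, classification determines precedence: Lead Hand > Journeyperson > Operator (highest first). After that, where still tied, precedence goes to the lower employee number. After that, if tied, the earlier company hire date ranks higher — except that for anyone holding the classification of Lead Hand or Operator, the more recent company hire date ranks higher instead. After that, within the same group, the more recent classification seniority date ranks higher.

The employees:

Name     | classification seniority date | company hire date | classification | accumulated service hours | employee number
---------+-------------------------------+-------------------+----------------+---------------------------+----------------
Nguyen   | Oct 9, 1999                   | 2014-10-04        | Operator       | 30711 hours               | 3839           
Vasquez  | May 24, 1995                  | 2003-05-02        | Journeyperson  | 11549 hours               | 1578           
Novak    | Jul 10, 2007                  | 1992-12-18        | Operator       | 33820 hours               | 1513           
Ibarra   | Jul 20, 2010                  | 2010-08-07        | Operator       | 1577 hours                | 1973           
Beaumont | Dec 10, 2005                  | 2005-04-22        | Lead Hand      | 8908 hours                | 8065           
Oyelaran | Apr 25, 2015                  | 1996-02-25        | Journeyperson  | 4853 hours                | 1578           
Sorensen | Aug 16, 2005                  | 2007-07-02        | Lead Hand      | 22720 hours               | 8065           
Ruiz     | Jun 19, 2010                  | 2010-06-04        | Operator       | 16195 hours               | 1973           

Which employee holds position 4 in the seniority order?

By classification: Sorensen and Beaumont (Lead Hand); then Oyelaran and Vasquez (Journeyperson); then Novak, Ibarra, Ruiz and Nguyen (Operator).
Sorensen and Beaumont both have employee number 8065, so the next rule applies.
Among Sorensen and Beaumont, by company hire date (later first) (reversed rule for this group): Sorensen (2007-07-02) before Beaumont (2005-04-22).
Oyelaran and Vasquez both have employee number 1578, so the next rule applies.
Among Oyelaran and Vasquez, by company hire date (earlier first): Oyelaran (1996-02-25) before Vasquez (2003-05-02).
Among Novak, Ibarra, Ruiz and Nguyen, by employee number (lower first): Novak (1513) before Ibarra and Ruiz (1973) before Nguyen (3839).
Among Ibarra and Ruiz, by company hire date (later first) (reversed rule for this group): Ibarra (2010-08-07) before Ruiz (2010-06-04).
Order: Sorensen, Beaumont, Oyelaran, Vasquez, Novak, Ibarra, Ruiz, Nguyen.

Vasquez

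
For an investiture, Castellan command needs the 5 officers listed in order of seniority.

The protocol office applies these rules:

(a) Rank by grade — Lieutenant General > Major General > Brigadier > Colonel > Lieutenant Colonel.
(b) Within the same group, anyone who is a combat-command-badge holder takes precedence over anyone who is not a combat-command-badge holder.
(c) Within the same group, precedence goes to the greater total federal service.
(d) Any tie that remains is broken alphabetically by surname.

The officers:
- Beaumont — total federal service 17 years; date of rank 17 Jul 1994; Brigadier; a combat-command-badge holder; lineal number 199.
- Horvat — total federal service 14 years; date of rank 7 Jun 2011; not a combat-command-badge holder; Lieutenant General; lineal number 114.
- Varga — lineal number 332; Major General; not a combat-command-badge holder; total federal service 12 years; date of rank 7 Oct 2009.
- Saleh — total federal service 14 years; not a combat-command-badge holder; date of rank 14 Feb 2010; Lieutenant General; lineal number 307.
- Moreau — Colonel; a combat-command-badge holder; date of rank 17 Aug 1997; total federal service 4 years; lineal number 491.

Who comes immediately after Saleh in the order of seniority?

Varga

By grade: Horvat and Saleh (Lieutenant General); then Varga (Major General); then Beaumont (Brigadier); then Moreau (Colonel).
Horvat and Saleh are each not a combat-command-badge holder, so the next rule applies.
Horvat and Saleh both have total federal service 14 years, so the next rule applies.
Among Horvat and Saleh, alphabetically by surname: Horvat before Saleh.
Order: Horvat, Saleh, Varga, Beaumont, Moreau.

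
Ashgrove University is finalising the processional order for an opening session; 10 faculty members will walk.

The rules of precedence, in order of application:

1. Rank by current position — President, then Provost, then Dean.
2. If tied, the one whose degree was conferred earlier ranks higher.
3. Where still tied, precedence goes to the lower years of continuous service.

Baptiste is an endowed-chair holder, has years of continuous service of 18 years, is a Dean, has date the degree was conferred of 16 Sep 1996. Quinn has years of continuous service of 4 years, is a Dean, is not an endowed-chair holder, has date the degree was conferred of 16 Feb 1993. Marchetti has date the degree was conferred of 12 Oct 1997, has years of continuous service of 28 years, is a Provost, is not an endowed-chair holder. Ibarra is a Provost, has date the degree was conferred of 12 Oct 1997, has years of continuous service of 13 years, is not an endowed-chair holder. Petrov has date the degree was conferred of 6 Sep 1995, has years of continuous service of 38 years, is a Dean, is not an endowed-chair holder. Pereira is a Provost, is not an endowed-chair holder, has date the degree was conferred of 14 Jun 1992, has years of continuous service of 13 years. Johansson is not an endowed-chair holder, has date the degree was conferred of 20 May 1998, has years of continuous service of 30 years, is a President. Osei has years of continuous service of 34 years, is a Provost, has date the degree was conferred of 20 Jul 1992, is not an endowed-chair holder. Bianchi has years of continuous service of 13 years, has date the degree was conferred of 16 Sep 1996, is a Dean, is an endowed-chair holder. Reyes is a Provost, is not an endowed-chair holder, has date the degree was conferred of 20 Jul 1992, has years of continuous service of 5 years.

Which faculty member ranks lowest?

By current position: Johansson (President); then Pereira, Reyes, Osei, Ibarra and Marchetti (Provost); then Quinn, Petrov, Bianchi and Baptiste (Dean).
Among Pereira, Reyes, Osei, Ibarra and Marchetti, by date the degree was conferred (earlier first): Pereira (14 Jun 1992) before Reyes and Osei (20 Jul 1992) before Ibarra and Marchetti (12 Oct 1997).
Among Reyes and Osei, by years of continuous service (lower first): Reyes (5 years) before Osei (34 years).
Among Ibarra and Marchetti, by years of continuous service (lower first): Ibarra (13 years) before Marchetti (28 years).
Among Quinn, Petrov, Bianchi and Baptiste, by date the degree was conferred (earlier first): Quinn (16 Feb 1993) before Petrov (6 Sep 1995) before Bianchi and Baptiste (16 Sep 1996).
Among Bianchi and Baptiste, by years of continuous service (lower first): Bianchi (13 years) before Baptiste (18 years).
Order: Johansson, Pereira, Reyes, Osei, Ibarra, Marchetti, Quinn, Petrov, Bianchi, Baptiste.

Baptiste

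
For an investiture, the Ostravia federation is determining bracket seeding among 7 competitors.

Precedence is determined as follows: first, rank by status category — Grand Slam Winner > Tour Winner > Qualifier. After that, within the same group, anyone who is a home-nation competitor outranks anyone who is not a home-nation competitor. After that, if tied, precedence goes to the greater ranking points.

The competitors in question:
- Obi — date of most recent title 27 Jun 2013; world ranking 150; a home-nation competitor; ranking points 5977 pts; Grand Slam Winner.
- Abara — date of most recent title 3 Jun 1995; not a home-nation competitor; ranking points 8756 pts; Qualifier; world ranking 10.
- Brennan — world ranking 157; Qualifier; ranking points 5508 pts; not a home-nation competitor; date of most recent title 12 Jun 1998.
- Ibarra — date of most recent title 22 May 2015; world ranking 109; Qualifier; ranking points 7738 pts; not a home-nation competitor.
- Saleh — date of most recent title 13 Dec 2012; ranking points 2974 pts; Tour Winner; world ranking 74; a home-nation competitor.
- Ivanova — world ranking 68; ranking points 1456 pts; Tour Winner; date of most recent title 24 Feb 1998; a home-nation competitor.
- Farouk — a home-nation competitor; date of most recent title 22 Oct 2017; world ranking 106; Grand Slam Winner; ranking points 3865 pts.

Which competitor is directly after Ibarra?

By status category: Obi and Farouk (Grand Slam Winner); then Saleh and Ivanova (Tour Winner); then Abara, Ibarra and Brennan (Qualifier).
Obi and Farouk are each a home-nation competitor, so the next rule applies.
Among Obi and Farouk, by ranking points (higher first): Obi (5977 pts) before Farouk (3865 pts).
Saleh and Ivanova are each a home-nation competitor, so the next rule applies.
Among Saleh and Ivanova, by ranking points (higher first): Saleh (2974 pts) before Ivanova (1456 pts).
Abara, Ibarra and Brennan are each not a home-nation competitor, so the next rule applies.
Among Abara, Ibarra and Brennan, by ranking points (higher first): Abara (8756 pts) before Ibarra (7738 pts) before Brennan (5508 pts).
Order: Obi, Farouk, Saleh, Ivanova, Abara, Ibarra, Brennan.

Brennan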